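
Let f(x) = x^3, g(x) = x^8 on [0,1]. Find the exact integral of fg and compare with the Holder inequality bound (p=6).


Step 1: Exact integral of f*g = integral(x^11, 0, 1) = 1/12
     = 0.083333
Step 2: Holder bound with p=6, q=1.2:
  ||f||_p = (integral x^18 dx)^(1/6) = (1/19)^(1/6) = 0.612173
  ||g||_q = (integral x^9.6 dx)^(1/1.2) = (1/10.6)^(1/1.2) = 0.139823
Step 3: Holder bound = ||f||_p * ||g||_q = 0.612173 * 0.139823 = 0.085596
Verification: 0.083333 <= 0.085596 (Holder holds)


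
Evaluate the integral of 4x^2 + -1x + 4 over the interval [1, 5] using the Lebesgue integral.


The Lebesgue integral of a Riemann-integrable function agrees with the Riemann integral.
Antiderivative F(x) = (4/3)x^3 + (-1/2)x^2 + 4x
F(5) = (4/3)*5^3 + (-1/2)*5^2 + 4*5
     = (4/3)*125 + (-1/2)*25 + 4*5
     = 166.666667 + -12.5 + 20
     = 174.166667
F(1) = 4.833333
Integral = F(5) - F(1) = 174.166667 - 4.833333 = 169.333333


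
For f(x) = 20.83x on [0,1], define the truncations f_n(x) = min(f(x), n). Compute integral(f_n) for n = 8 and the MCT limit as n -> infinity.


f(x) = 20.83x on [0,1]; f_n(x) = min(20.83x, n). At n = 8:
Step 1: f(x) reaches 8 at x = 8/20.83 = 0.384061
Step 2: integral(f_8) = integral(20.83x, 0, 0.384061) + integral(8, 0.384061, 1)
       = 20.83*0.384061^2/2 + 8*(1 - 0.384061)
       = 1.536246 + 4.927508
       = 6.463754
Step 3: As n -> infinity, f_n increases to f, so by MCT integral(f_n) -> integral(f) = 20.83/2 = 10.415.
Convergence: integral(f_8) = 6.463754 -> 10.415 as n -> infinity


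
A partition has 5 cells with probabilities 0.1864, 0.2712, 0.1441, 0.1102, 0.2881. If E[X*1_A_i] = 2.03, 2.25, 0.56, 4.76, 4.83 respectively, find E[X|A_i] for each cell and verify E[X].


For each cell A_i: E[X|A_i] = E[X*1_A_i] / P(A_i)
Step 1: E[X|A_1] = 2.03 / 0.1864 = 10.890558
Step 2: E[X|A_2] = 2.25 / 0.2712 = 8.29646
Step 3: E[X|A_3] = 0.56 / 0.1441 = 3.88619
Step 4: E[X|A_4] = 4.76 / 0.1102 = 43.194192
Step 5: E[X|A_5] = 4.83 / 0.2881 = 16.765012
Verification: E[X] = sum E[X*1_A_i] = 2.03 + 2.25 + 0.56 + 4.76 + 4.83 = 14.43


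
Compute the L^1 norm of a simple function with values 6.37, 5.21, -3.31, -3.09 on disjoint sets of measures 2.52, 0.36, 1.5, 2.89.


Step 1: Compute |f_i|^1 for each value:
  |6.37|^1 = 6.37
  |5.21|^1 = 5.21
  |-3.31|^1 = 3.31
  |-3.09|^1 = 3.09
Step 2: Multiply by measures and sum:
  6.37 * 2.52 = 16.0524
  5.21 * 0.36 = 1.8756
  3.31 * 1.5 = 4.965
  3.09 * 2.89 = 8.9301
Sum = 16.0524 + 1.8756 + 4.965 + 8.9301 = 31.8231
Step 3: Take the p-th root:
||f||_1 = (31.8231)^(1/1) = 31.8231


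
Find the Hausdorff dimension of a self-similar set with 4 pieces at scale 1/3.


For a self-similar set with N copies scaled by 1/r:
dim_H = log(N)/log(r) = log(4)/log(3)
= 1.386294/1.098612
= 1.26186


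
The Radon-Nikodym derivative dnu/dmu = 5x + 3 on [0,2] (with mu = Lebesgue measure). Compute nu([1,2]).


nu(A) = integral_A (dnu/dmu) dmu = integral_1^2 (5x + 3) dx
Step 1: Antiderivative F(x) = (5/2)x^2 + 3x
Step 2: F(2) = (5/2)*2^2 + 3*2 = 10 + 6 = 16
Step 3: F(1) = (5/2)*1^2 + 3*1 = 2.5 + 3 = 5.5
Step 4: nu([1,2]) = F(2) - F(1) = 16 - 5.5 = 10.5


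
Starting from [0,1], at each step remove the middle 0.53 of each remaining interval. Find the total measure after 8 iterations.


Step 1: At each step, fraction remaining = 1 - 0.53 = 0.47
Step 2: After 8 steps, measure = (0.47)^8
Result = 0.002381


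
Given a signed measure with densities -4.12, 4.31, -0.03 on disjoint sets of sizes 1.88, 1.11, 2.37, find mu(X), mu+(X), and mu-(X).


Step 1: Compute signed measure on each set:
  Set 1: -4.12 * 1.88 = -7.7456
  Set 2: 4.31 * 1.11 = 4.7841
  Set 3: -0.03 * 2.37 = -0.0711
Step 2: Total signed measure = (-7.7456) + (4.7841) + (-0.0711)
     = -3.0326
Step 3: Positive part mu+(X) = sum of positive contributions = 4.7841
Step 4: Negative part mu-(X) = |sum of negative contributions| = 7.8167


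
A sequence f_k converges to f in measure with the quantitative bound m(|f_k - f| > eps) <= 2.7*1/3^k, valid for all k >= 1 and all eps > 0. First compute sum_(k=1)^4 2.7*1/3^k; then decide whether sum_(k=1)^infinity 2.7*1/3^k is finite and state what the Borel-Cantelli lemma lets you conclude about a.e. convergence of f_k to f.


Step 1: List the terms 2.7*1/3^k for k = 1 to 4:
  k=1: 0.9
  k=2: 0.3
  k=3: 0.1
  k=4: 0.033333
Step 2: Partial sum = 0.9 + 0.3 + 0.1 + 0.033333
     = 1.333333
Step 3: The full series sum_(k>=1) 2.7*1/3^k converges (geometric series with ratio 1/3 < 1; a constant multiple of a convergent series converges).
Step 4: Fix eps > 0. Since sum_k m(|f_k - f| > eps) < infinity, the Borel-Cantelli lemma gives
        m(limsup_k {|f_k - f| > eps}) = 0, i.e. for a.e. x, |f_k(x) - f(x)| <= eps for all large k.
        Applying this with eps = 1/j for j = 1, 2, ... and intersecting the countably many full-measure sets,
        for a.e. x we get limsup_k |f_k(x) - f(x)| <= 1/j for every j, hence f_k -> f almost everywhere.
Conclusion: series converges; Borel-Cantelli yields f_k -> f a.e.


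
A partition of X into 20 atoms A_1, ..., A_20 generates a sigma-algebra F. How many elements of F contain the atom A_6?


Each element of F is a union of some subset S of the 20 atoms.
The element contains A_6 iff A_6 is in S.
So we count subsets S of {A_1,...,A_20} with A_6 in S: choose freely among the other 19 atoms.
Count = 2^(20-1) = 2^19 = 524288.


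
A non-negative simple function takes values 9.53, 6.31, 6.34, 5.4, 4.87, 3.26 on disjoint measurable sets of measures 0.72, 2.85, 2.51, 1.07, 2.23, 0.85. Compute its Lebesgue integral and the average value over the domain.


Step 1: Integral = sum(value_i * measure_i)
= 9.53*0.72 + 6.31*2.85 + 6.34*2.51 + 5.4*1.07 + 4.87*2.23 + 3.26*0.85
= 6.8616 + 17.9835 + 15.9134 + 5.778 + 10.8601 + 2.771
= 60.1676
Step 2: Total measure of domain = 0.72 + 2.85 + 2.51 + 1.07 + 2.23 + 0.85 = 10.23
Step 3: Average value = 60.1676 / 10.23 = 5.881486


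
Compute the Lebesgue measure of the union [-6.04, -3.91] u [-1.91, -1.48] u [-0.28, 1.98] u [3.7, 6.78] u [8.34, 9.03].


For pairwise disjoint intervals, m(union) = sum of lengths.
= (-3.91 - -6.04) + (-1.48 - -1.91) + (1.98 - -0.28) + (6.78 - 3.7) + (9.03 - 8.34)
= 2.13 + 0.43 + 2.26 + 3.08 + 0.69
= 8.59


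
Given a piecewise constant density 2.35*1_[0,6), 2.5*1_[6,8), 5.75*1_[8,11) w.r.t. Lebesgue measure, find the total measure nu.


Integrate each piece of the Radon-Nikodym derivative:
Step 1: integral_0^6 2.35 dx = 2.35*(6-0) = 2.35*6 = 14.1
Step 2: integral_6^8 2.5 dx = 2.5*(8-6) = 2.5*2 = 5
Step 3: integral_8^11 5.75 dx = 5.75*(11-8) = 5.75*3 = 17.25
Total: 14.1 + 5 + 17.25 = 36.35


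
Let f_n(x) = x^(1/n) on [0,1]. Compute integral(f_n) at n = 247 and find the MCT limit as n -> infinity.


At n = 247: f_247(x) = x^(1/247).
Step 1: integral(x^(1/247), 0, 1) = [x^(1/247+1) / (1/247+1)] from 0 to 1
     = 1 / (1/247 + 1) = 1 / ((247+1)/247) = 247/(247+1)
     = 247/248 = 0.995968
Step 2: As n -> infinity, f_n(x) = x^(1/n) -> 1 for x in (0,1], and f_n is increasing in n.
By MCT, lim_n integral(f_n) = integral(lim_n f_n) = integral(1, 0, 1) = 1.
Step 3: Verify convergence: 247/248 = 0.995968 -> 1


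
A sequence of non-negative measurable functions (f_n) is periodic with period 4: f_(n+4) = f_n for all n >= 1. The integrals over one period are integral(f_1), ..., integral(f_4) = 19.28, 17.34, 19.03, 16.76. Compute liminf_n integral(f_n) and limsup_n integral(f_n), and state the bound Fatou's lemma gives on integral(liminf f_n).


The sequence (integral(f_n)) is periodic with period 4, repeating the values 19.28, 17.34, 19.03, 16.76 indefinitely.
Step 1: For a periodic sequence, every tail (a_m, a_(m+1), ...) contains all 4 period values infinitely often.
Step 2: Hence inf of every tail = min of the period values = min(19.28, 17.34, 19.03, 16.76) = 16.76.
        liminf_n integral(f_n) = sup over m of (inf of tail from m) = 16.76.
Step 3: Similarly sup of every tail = max of the period values = 19.28.
        limsup_n integral(f_n) = 19.28.
Step 4: Fatou's lemma: integral(liminf_n f_n) <= liminf_n integral(f_n) = 16.76.
        So the integral of the pointwise liminf is at most 16.76.


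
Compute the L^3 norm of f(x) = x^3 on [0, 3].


Step 1: ||f||_3 = (integral_0^3 |x^3|^3 dx)^(1/3)
     = (integral_0^3 x^9 dx)^(1/3)
Step 2: integral_0^3 x^9 dx = [x^10/(10)] from 0 to 3 = 3^10/10
     = 59049/10 = 5904.9
Step 3: ||f||_3 = (5904.9)^(1/3) = 18.07469


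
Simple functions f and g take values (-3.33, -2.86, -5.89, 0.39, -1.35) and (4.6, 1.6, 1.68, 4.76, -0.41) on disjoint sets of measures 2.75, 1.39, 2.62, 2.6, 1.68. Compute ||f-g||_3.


Step 1: Compute differences f_i - g_i:
  -3.33 - 4.6 = -7.93
  -2.86 - 1.6 = -4.46
  -5.89 - 1.68 = -7.57
  0.39 - 4.76 = -4.37
  -1.35 - -0.41 = -0.94
Step 2: Compute |diff|^3 * measure for each set:
  |-7.93|^3 * 2.75 = 498.677257 * 2.75 = 1371.362457
  |-4.46|^3 * 1.39 = 88.716536 * 1.39 = 123.315985
  |-7.57|^3 * 2.62 = 433.798093 * 2.62 = 1136.551004
  |-4.37|^3 * 2.6 = 83.453453 * 2.6 = 216.978978
  |-0.94|^3 * 1.68 = 0.830584 * 1.68 = 1.395381
Step 3: Sum = 2849.603804
Step 4: ||f-g||_3 = (2849.603804)^(1/3) = 14.177342


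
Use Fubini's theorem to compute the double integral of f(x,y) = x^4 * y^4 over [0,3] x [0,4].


By Fubini's theorem, the double integral factors as a product of single integrals:
Step 1: integral_0^3 x^4 dx = [x^5/5] from 0 to 3
     = 3^5/5 = 48.6
Step 2: integral_0^4 y^4 dy = [y^5/5] from 0 to 4
     = 4^5/5 = 204.8
Step 3: Double integral = 48.6 * 204.8 = 9953.28


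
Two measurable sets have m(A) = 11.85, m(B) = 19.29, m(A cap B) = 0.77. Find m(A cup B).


By inclusion-exclusion: m(A u B) = m(A) + m(B) - m(A n B)
= 11.85 + 19.29 - 0.77
= 30.37


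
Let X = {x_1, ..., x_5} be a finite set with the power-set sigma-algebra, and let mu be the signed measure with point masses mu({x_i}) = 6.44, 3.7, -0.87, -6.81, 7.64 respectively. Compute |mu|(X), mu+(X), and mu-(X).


Step 1: Every measurable set is a union of atoms (the cells / points), so a Hahn decomposition is
  obtained by grouping atoms by sign: P = union of atoms with mu > 0, N = union of the remaining atoms.
  Atoms in P (indices): 1, 2, 5;  atoms in N (indices): 3, 4
  Positive values: 6.44, 3.7, 7.64
  Negative values: -0.87, -6.81
Step 2: mu+(X) = mu(P) = sum of positive atom values = 17.78
Step 3: mu-(X) = -mu(N) = sum of |negative atom values| = 7.68
Step 4: |mu|(X) = mu+(X) + mu-(X) = 17.78 + 7.68 = 25.46


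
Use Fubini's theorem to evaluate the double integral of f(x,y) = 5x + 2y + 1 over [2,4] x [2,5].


By Fubini, integrate in x first, then y.
Step 1: Fix y, integrate over x in [2,4]:
  integral(5x + 2y + 1, x=2..4)
  = 5*(4^2 - 2^2)/2 + (2y + 1)*(4 - 2)
  = 30 + (2y + 1)*2
  = 30 + 4y + 2
  = 32 + 4y
Step 2: Integrate over y in [2,5]:
  integral(32 + 4y, y=2..5)
  = 32*3 + 4*(5^2 - 2^2)/2
  = 96 + 42
  = 138


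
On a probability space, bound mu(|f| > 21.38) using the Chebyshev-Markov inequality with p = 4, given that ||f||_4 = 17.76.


Chebyshev/Markov inequality: mu(|f| > eps) <= (||f||_p / eps)^p
Step 1: ||f||_4 / eps = 17.76 / 21.38 = 0.830683
Step 2: Raise to power p = 4:
  (0.830683)^4 = 0.476147
Step 3: Therefore mu(|f| > 21.38) <= 0.476147


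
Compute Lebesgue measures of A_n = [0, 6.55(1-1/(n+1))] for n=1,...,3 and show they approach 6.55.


By continuity of measure from below: if A_n increases to A, then m(A_n) -> m(A).
Here A = [0, 6.55], so m(A) = 6.55
Step 1: a_1 = 6.55*(1 - 1/2) = 3.275, m(A_1) = 3.275
Step 2: a_2 = 6.55*(1 - 1/3) = 4.3667, m(A_2) = 4.3667
Step 3: a_3 = 6.55*(1 - 1/4) = 4.9125, m(A_3) = 4.9125
Limit: m(A_n) -> m([0,6.55]) = 6.55


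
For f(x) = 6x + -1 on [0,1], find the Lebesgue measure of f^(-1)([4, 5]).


f^(-1)([4, 5]) = {x : 4 <= 6x + -1 <= 5}
Solving: (4 - -1)/6 <= x <= (5 - -1)/6
= [0.833333, 1]
Intersecting with [0,1]: [0.833333, 1]
Measure = 1 - 0.833333 = 0.166667


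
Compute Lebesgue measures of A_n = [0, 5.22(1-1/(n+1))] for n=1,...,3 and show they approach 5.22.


By continuity of measure from below: if A_n increases to A, then m(A_n) -> m(A).
Here A = [0, 5.22], so m(A) = 5.22
Step 1: a_1 = 5.22*(1 - 1/2) = 2.61, m(A_1) = 2.61
Step 2: a_2 = 5.22*(1 - 1/3) = 3.48, m(A_2) = 3.48
Step 3: a_3 = 5.22*(1 - 1/4) = 3.915, m(A_3) = 3.915
Limit: m(A_n) -> m([0,5.22]) = 5.22


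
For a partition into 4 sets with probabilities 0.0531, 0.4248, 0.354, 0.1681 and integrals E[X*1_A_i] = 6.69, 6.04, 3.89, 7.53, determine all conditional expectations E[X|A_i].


For each cell A_i: E[X|A_i] = E[X*1_A_i] / P(A_i)
Step 1: E[X|A_1] = 6.69 / 0.0531 = 125.988701
Step 2: E[X|A_2] = 6.04 / 0.4248 = 14.218456
Step 3: E[X|A_3] = 3.89 / 0.354 = 10.988701
Step 4: E[X|A_4] = 7.53 / 0.1681 = 44.794765
Verification: E[X] = sum E[X*1_A_i] = 6.69 + 6.04 + 3.89 + 7.53 = 24.15


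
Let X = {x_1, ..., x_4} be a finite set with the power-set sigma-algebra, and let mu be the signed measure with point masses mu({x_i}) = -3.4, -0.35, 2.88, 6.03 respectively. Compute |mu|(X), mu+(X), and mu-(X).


Step 1: Every measurable set is a union of atoms (the cells / points), so a Hahn decomposition is
  obtained by grouping atoms by sign: P = union of atoms with mu > 0, N = union of the remaining atoms.
  Atoms in P (indices): 3, 4;  atoms in N (indices): 1, 2
  Positive values: 2.88, 6.03
  Negative values: -3.4, -0.35
Step 2: mu+(X) = mu(P) = sum of positive atom values = 8.91
Step 3: mu-(X) = -mu(N) = sum of |negative atom values| = 3.75
Step 4: |mu|(X) = mu+(X) + mu-(X) = 8.91 + 3.75 = 12.66


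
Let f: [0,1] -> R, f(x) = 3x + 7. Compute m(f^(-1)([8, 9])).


f^(-1)([8, 9]) = {x : 8 <= 3x + 7 <= 9}
Solving: (8 - 7)/3 <= x <= (9 - 7)/3
= [0.333333, 0.666667]
Intersecting with [0,1]: [0.333333, 0.666667]
Measure = 0.666667 - 0.333333 = 0.333333


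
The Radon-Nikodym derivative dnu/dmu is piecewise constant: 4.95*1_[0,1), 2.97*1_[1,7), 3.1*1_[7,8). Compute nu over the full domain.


Integrate each piece of the Radon-Nikodym derivative:
Step 1: integral_0^1 4.95 dx = 4.95*(1-0) = 4.95*1 = 4.95
Step 2: integral_1^7 2.97 dx = 2.97*(7-1) = 2.97*6 = 17.82
Step 3: integral_7^8 3.1 dx = 3.1*(8-7) = 3.1*1 = 3.1
Total: 4.95 + 17.82 + 3.1 = 25.87


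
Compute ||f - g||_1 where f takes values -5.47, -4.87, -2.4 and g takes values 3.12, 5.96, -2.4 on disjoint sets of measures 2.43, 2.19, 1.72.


Step 1: Compute differences f_i - g_i:
  -5.47 - 3.12 = -8.59
  -4.87 - 5.96 = -10.83
  -2.4 - -2.4 = 0.0
Step 2: Compute |diff|^1 * measure for each set:
  |-8.59|^1 * 2.43 = 8.59 * 2.43 = 20.8737
  |-10.83|^1 * 2.19 = 10.83 * 2.19 = 23.7177
  |0.0|^1 * 1.72 = 0.0 * 1.72 = 0.0
Step 3: Sum = 44.5914
Step 4: ||f-g||_1 = (44.5914)^(1/1) = 44.5914


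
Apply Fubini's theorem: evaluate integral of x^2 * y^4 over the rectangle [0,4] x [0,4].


By Fubini's theorem, the double integral factors as a product of single integrals:
Step 1: integral_0^4 x^2 dx = [x^3/3] from 0 to 4
     = 4^3/3 = 21.333333
Step 2: integral_0^4 y^4 dy = [y^5/5] from 0 to 4
     = 4^5/5 = 204.8
Step 3: Double integral = 21.333333 * 204.8 = 4369.066667


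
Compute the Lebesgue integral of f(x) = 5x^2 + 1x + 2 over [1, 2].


The Lebesgue integral of a Riemann-integrable function agrees with the Riemann integral.
Antiderivative F(x) = (5/3)x^3 + (1/2)x^2 + 2x
F(2) = (5/3)*2^3 + (1/2)*2^2 + 2*2
     = (5/3)*8 + (1/2)*4 + 2*2
     = 13.333333 + 2 + 4
     = 19.333333
F(1) = 4.166667
Integral = F(2) - F(1) = 19.333333 - 4.166667 = 15.166667


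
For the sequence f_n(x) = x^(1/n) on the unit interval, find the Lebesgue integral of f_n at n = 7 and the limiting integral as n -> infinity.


At n = 7: f_7(x) = x^(1/7).
Step 1: integral(x^(1/7), 0, 1) = [x^(1/7+1) / (1/7+1)] from 0 to 1
     = 1 / (1/7 + 1) = 1 / ((7+1)/7) = 7/(7+1)
     = 7/8 = 0.875
Step 2: As n -> infinity, f_n(x) = x^(1/n) -> 1 for x in (0,1], and f_n is increasing in n.
By MCT, lim_n integral(f_n) = integral(lim_n f_n) = integral(1, 0, 1) = 1.
Step 3: Verify convergence: 7/8 = 0.875 -> 1


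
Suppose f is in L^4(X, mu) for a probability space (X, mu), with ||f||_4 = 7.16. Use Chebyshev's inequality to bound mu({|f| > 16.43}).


Chebyshev/Markov inequality: mu(|f| > eps) <= (||f||_p / eps)^p
Step 1: ||f||_4 / eps = 7.16 / 16.43 = 0.435788
Step 2: Raise to power p = 4:
  (0.435788)^4 = 0.036066
Step 3: Therefore mu(|f| > 16.43) <= 0.036066


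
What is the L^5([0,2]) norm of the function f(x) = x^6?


Step 1: ||f||_5 = (integral_0^2 |x^6|^5 dx)^(1/5)
     = (integral_0^2 x^30 dx)^(1/5)
Step 2: integral_0^2 x^30 dx = [x^31/(31)] from 0 to 2 = 2^31/31
     = 2147483648/31 = 6.927367e+07
Step 3: ||f||_5 = (6.927367e+07)^(1/5) = 36.992496


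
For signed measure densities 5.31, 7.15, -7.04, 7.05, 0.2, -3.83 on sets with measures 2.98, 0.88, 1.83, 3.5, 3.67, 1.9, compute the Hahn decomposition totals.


Step 1: Compute signed measure on each set:
  Set 1: 5.31 * 2.98 = 15.8238
  Set 2: 7.15 * 0.88 = 6.292
  Set 3: -7.04 * 1.83 = -12.8832
  Set 4: 7.05 * 3.5 = 24.675
  Set 5: 0.2 * 3.67 = 0.734
  Set 6: -3.83 * 1.9 = -7.277
Step 2: Total signed measure = (15.8238) + (6.292) + (-12.8832) + (24.675) + (0.734) + (-7.277)
     = 27.3646
Step 3: Positive part mu+(X) = sum of positive contributions = 47.5248
Step 4: Negative part mu-(X) = |sum of negative contributions| = 20.1602


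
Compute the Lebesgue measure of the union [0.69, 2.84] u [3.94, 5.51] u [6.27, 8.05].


For pairwise disjoint intervals, m(union) = sum of lengths.
= (2.84 - 0.69) + (5.51 - 3.94) + (8.05 - 6.27)
= 2.15 + 1.57 + 1.78
= 5.5


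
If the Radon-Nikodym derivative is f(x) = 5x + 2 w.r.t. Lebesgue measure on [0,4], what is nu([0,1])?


nu(A) = integral_A (dnu/dmu) dmu = integral_0^1 (5x + 2) dx
Step 1: Antiderivative F(x) = (5/2)x^2 + 2x
Step 2: F(1) = (5/2)*1^2 + 2*1 = 2.5 + 2 = 4.5
Step 3: F(0) = (5/2)*0^2 + 2*0 = 0.0 + 0 = 0.0
Step 4: nu([0,1]) = F(1) - F(0) = 4.5 - 0.0 = 4.5


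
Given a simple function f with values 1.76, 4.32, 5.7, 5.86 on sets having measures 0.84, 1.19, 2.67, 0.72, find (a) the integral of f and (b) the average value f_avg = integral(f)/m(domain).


Step 1: Integral = sum(value_i * measure_i)
= 1.76*0.84 + 4.32*1.19 + 5.7*2.67 + 5.86*0.72
= 1.4784 + 5.1408 + 15.219 + 4.2192
= 26.0574
Step 2: Total measure of domain = 0.84 + 1.19 + 2.67 + 0.72 = 5.42
Step 3: Average value = 26.0574 / 5.42 = 4.807638


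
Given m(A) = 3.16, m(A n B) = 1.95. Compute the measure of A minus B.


m(A \ B) = m(A) - m(A n B)
= 3.16 - 1.95
= 1.21


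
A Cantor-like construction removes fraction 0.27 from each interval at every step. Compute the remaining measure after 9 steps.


Step 1: At each step, fraction remaining = 1 - 0.27 = 0.73
Step 2: After 9 steps, measure = (0.73)^9
Result = 0.058872


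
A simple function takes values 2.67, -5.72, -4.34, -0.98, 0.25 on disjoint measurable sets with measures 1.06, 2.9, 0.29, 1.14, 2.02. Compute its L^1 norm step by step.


Step 1: Compute |f_i|^1 for each value:
  |2.67|^1 = 2.67
  |-5.72|^1 = 5.72
  |-4.34|^1 = 4.34
  |-0.98|^1 = 0.98
  |0.25|^1 = 0.25
Step 2: Multiply by measures and sum:
  2.67 * 1.06 = 2.8302
  5.72 * 2.9 = 16.588
  4.34 * 0.29 = 1.2586
  0.98 * 1.14 = 1.1172
  0.25 * 2.02 = 0.505
Sum = 2.8302 + 16.588 + 1.2586 + 1.1172 + 0.505 = 22.299
Step 3: Take the p-th root:
||f||_1 = (22.299)^(1/1) = 22.299


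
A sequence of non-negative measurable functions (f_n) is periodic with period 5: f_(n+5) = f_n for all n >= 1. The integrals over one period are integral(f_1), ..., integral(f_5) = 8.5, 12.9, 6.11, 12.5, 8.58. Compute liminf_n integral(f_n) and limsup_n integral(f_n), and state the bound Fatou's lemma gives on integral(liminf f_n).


The sequence (integral(f_n)) is periodic with period 5, repeating the values 8.5, 12.9, 6.11, 12.5, 8.58 indefinitely.
Step 1: For a periodic sequence, every tail (a_m, a_(m+1), ...) contains all 5 period values infinitely often.
Step 2: Hence inf of every tail = min of the period values = min(8.5, 12.9, 6.11, 12.5, 8.58) = 6.11.
        liminf_n integral(f_n) = sup over m of (inf of tail from m) = 6.11.
Step 3: Similarly sup of every tail = max of the period values = 12.9.
        limsup_n integral(f_n) = 12.9.
Step 4: Fatou's lemma: integral(liminf_n f_n) <= liminf_n integral(f_n) = 6.11.
        So the integral of the pointwise liminf is at most 6.11.


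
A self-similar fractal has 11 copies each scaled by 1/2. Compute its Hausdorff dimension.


For a self-similar set with N copies scaled by 1/r:
dim_H = log(N)/log(r) = log(11)/log(2)
= 2.397895/0.693147
= 3.459432


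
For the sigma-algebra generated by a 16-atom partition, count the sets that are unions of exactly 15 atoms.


Each element of F is a union of some subset of the 16 atoms.
Elements that are unions of exactly 15 atoms correspond to 15-element subsets of the 16 atoms.
Count = C(16, 15) = 16! / (15! * 1!) = 16.


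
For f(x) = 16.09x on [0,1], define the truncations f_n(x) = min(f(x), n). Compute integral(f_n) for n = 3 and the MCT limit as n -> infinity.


f(x) = 16.09x on [0,1]; f_n(x) = min(16.09x, n). At n = 3:
Step 1: f(x) reaches 3 at x = 3/16.09 = 0.186451
Step 2: integral(f_3) = integral(16.09x, 0, 0.186451) + integral(3, 0.186451, 1)
       = 16.09*0.186451^2/2 + 3*(1 - 0.186451)
       = 0.279677 + 2.440646
       = 2.720323
Step 3: As n -> infinity, f_n increases to f, so by MCT integral(f_n) -> integral(f) = 16.09/2 = 8.045.
Convergence: integral(f_3) = 2.720323 -> 8.045 as n -> infinity


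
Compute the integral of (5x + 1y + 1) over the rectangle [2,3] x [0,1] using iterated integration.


By Fubini, integrate in x first, then y.
Step 1: Fix y, integrate over x in [2,3]:
  integral(5x + 1y + 1, x=2..3)
  = 5*(3^2 - 2^2)/2 + (1y + 1)*(3 - 2)
  = 12.5 + (1y + 1)*1
  = 12.5 + 1y + 1
  = 13.5 + 1y
Step 2: Integrate over y in [0,1]:
  integral(13.5 + 1y, y=0..1)
  = 13.5*1 + 1*(1^2 - 0^2)/2
  = 13.5 + 0.5
  = 14


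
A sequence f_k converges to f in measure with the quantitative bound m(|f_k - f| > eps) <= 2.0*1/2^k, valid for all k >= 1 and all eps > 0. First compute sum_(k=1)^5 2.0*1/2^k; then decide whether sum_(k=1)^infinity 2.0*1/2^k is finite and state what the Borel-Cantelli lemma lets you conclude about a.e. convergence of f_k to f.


Step 1: List the terms 2.0*1/2^k for k = 1 to 5:
  k=1: 1
  k=2: 0.5
  k=3: 0.25
  k=4: 0.125
  k=5: 0.0625
Step 2: Partial sum = 1 + 0.5 + 0.25 + 0.125 + 0.0625
     = 1.9375
Step 3: The full series sum_(k>=1) 2.0*1/2^k converges (geometric series with ratio 1/2 < 1; a constant multiple of a convergent series converges).
Step 4: Fix eps > 0. Since sum_k m(|f_k - f| > eps) < infinity, the Borel-Cantelli lemma gives
        m(limsup_k {|f_k - f| > eps}) = 0, i.e. for a.e. x, |f_k(x) - f(x)| <= eps for all large k.
        Applying this with eps = 1/j for j = 1, 2, ... and intersecting the countably many full-measure sets,
        for a.e. x we get limsup_k |f_k(x) - f(x)| <= 1/j for every j, hence f_k -> f almost everywhere.
Conclusion: series converges; Borel-Cantelli yields f_k -> f a.e.


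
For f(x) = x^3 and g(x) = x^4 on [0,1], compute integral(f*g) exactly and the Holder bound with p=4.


Step 1: Exact integral of f*g = integral(x^7, 0, 1) = 1/8
     = 0.125
Step 2: Holder bound with p=4, q=1.333333:
  ||f||_p = (integral x^12 dx)^(1/4) = (1/13)^(1/4) = 0.52664
  ||g||_q = (integral x^5.333333 dx)^(1/1.333333) = (1/6.333333)^(1/1.333333) = 0.250482
Step 3: Holder bound = ||f||_p * ||g||_q = 0.52664 * 0.250482 = 0.131914
Verification: 0.125 <= 0.131914 (Holder holds)


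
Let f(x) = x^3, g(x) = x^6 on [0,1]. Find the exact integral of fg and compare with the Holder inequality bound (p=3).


Step 1: Exact integral of f*g = integral(x^9, 0, 1) = 1/10
     = 0.1
Step 2: Holder bound with p=3, q=1.5:
  ||f||_p = (integral x^9 dx)^(1/3) = (1/10)^(1/3) = 0.464159
  ||g||_q = (integral x^9 dx)^(1/1.5) = (1/10)^(1/1.5) = 0.215443
Step 3: Holder bound = ||f||_p * ||g||_q = 0.464159 * 0.215443 = 0.1
Verification: 0.1 <= 0.1 (Holder holds)


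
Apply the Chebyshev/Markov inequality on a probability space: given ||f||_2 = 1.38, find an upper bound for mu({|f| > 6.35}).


Chebyshev/Markov inequality: mu(|f| > eps) <= (||f||_p / eps)^p
Step 1: ||f||_2 / eps = 1.38 / 6.35 = 0.217323
Step 2: Raise to power p = 2:
  (0.217323)^2 = 0.047229
Step 3: Therefore mu(|f| > 6.35) <= 0.047229


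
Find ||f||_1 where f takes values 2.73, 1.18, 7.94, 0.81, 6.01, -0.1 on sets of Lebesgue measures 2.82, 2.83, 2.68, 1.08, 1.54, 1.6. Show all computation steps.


Step 1: Compute |f_i|^1 for each value:
  |2.73|^1 = 2.73
  |1.18|^1 = 1.18
  |7.94|^1 = 7.94
  |0.81|^1 = 0.81
  |6.01|^1 = 6.01
  |-0.1|^1 = 0.1
Step 2: Multiply by measures and sum:
  2.73 * 2.82 = 7.6986
  1.18 * 2.83 = 3.3394
  7.94 * 2.68 = 21.2792
  0.81 * 1.08 = 0.8748
  6.01 * 1.54 = 9.2554
  0.1 * 1.6 = 0.16
Sum = 7.6986 + 3.3394 + 21.2792 + 0.8748 + 9.2554 + 0.16 = 42.6074
Step 3: Take the p-th root:
||f||_1 = (42.6074)^(1/1) = 42.6074


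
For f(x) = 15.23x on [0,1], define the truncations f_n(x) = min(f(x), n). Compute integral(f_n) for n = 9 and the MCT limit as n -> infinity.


f(x) = 15.23x on [0,1]; f_n(x) = min(15.23x, n). At n = 9:
Step 1: f(x) reaches 9 at x = 9/15.23 = 0.590939
Step 2: integral(f_9) = integral(15.23x, 0, 0.590939) + integral(9, 0.590939, 1)
       = 15.23*0.590939^2/2 + 9*(1 - 0.590939)
       = 2.659225 + 3.68155
       = 6.340775
Step 3: As n -> infinity, f_n increases to f, so by MCT integral(f_n) -> integral(f) = 15.23/2 = 7.615.
Convergence: integral(f_9) = 6.340775 -> 7.615 as n -> infinity


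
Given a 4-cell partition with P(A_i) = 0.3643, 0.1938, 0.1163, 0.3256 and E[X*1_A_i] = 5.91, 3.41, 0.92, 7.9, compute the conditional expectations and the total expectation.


For each cell A_i: E[X|A_i] = E[X*1_A_i] / P(A_i)
Step 1: E[X|A_1] = 5.91 / 0.3643 = 16.222893
Step 2: E[X|A_2] = 3.41 / 0.1938 = 17.595459
Step 3: E[X|A_3] = 0.92 / 0.1163 = 7.910576
Step 4: E[X|A_4] = 7.9 / 0.3256 = 24.262899
Verification: E[X] = sum E[X*1_A_i] = 5.91 + 3.41 + 0.92 + 7.9 = 18.14


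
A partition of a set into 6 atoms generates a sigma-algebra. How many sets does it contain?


Each element of the sigma-algebra is a union of some subset of the 6 atoms.
The number of such subsets is 2^6 = 64.


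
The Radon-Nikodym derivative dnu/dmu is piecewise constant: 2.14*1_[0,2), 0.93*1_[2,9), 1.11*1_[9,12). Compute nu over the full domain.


Integrate each piece of the Radon-Nikodym derivative:
Step 1: integral_0^2 2.14 dx = 2.14*(2-0) = 2.14*2 = 4.28
Step 2: integral_2^9 0.93 dx = 0.93*(9-2) = 0.93*7 = 6.51
Step 3: integral_9^12 1.11 dx = 1.11*(12-9) = 1.11*3 = 3.33
Total: 4.28 + 6.51 + 3.33 = 14.12


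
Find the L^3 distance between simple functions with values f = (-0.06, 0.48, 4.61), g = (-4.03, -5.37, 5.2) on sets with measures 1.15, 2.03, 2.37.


Step 1: Compute differences f_i - g_i:
  -0.06 - -4.03 = 3.97
  0.48 - -5.37 = 5.85
  4.61 - 5.2 = -0.59
Step 2: Compute |diff|^3 * measure for each set:
  |3.97|^3 * 1.15 = 62.570773 * 1.15 = 71.956389
  |5.85|^3 * 2.03 = 200.201625 * 2.03 = 406.409299
  |-0.59|^3 * 2.37 = 0.205379 * 2.37 = 0.486748
Step 3: Sum = 478.852436
Step 4: ||f-g||_3 = (478.852436)^(1/3) = 7.823491


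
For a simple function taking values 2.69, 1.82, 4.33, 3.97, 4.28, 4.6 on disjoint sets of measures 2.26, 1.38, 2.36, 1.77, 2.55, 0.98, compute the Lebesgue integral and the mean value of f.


Step 1: Integral = sum(value_i * measure_i)
= 2.69*2.26 + 1.82*1.38 + 4.33*2.36 + 3.97*1.77 + 4.28*2.55 + 4.6*0.98
= 6.0794 + 2.5116 + 10.2188 + 7.0269 + 10.914 + 4.508
= 41.2587
Step 2: Total measure of domain = 2.26 + 1.38 + 2.36 + 1.77 + 2.55 + 0.98 = 11.3
Step 3: Average value = 41.2587 / 11.3 = 3.651212


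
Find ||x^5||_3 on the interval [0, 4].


Step 1: ||f||_3 = (integral_0^4 |x^5|^3 dx)^(1/3)
     = (integral_0^4 x^15 dx)^(1/3)
Step 2: integral_0^4 x^15 dx = [x^16/(16)] from 0 to 4 = 4^16/16
     = 4294967296/16 = 2.684355e+08
Step 3: ||f||_3 = (2.684355e+08)^(1/3) = 645.079578


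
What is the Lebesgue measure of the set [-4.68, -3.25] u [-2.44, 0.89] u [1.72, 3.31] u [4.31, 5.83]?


For pairwise disjoint intervals, m(union) = sum of lengths.
= (-3.25 - -4.68) + (0.89 - -2.44) + (3.31 - 1.72) + (5.83 - 4.31)
= 1.43 + 3.33 + 1.59 + 1.52
= 7.87


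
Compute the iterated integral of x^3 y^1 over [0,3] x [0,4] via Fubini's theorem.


By Fubini's theorem, the double integral factors as a product of single integrals:
Step 1: integral_0^3 x^3 dx = [x^4/4] from 0 to 3
     = 3^4/4 = 20.25
Step 2: integral_0^4 y^1 dy = [y^2/2] from 0 to 4
     = 4^2/2 = 8
Step 3: Double integral = 20.25 * 8 = 162


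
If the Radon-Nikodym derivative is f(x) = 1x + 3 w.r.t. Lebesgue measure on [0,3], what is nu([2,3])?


nu(A) = integral_A (dnu/dmu) dmu = integral_2^3 (1x + 3) dx
Step 1: Antiderivative F(x) = (1/2)x^2 + 3x
Step 2: F(3) = (1/2)*3^2 + 3*3 = 4.5 + 9 = 13.5
Step 3: F(2) = (1/2)*2^2 + 3*2 = 2 + 6 = 8
Step 4: nu([2,3]) = F(3) - F(2) = 13.5 - 8 = 5.5


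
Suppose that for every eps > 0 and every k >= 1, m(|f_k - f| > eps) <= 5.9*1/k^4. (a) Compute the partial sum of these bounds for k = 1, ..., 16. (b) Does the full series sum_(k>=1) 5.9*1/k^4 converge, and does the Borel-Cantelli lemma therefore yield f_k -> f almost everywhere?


Step 1: List the terms 5.9*1/k^4 for k = 1 to 16:
  k=1: 5.9
  k=2: 0.36875
  k=3: 0.07284
  k=4: 0.023047
  k=5: 0.00944
  k=6: 0.004552
  k=7: 0.002457
  k=8: 0.00144
  k=9: 8.992532e-04
  k=10: 5.900000e-04
  k=11: 4.029779e-04
  k=12: 2.845293e-04
  k=13: 2.065754e-04
  k=14: 1.535818e-04
  k=15: 1.165432e-04
  k=16: 9.002686e-05
Step 2: Partial sum = 5.9 + 0.36875 + 0.07284 + 0.023047 + 0.00944 + 0.004552 + 0.002457 + 0.00144 + 8.992532e-04 + 5.900000e-04 + 4.029779e-04 + 2.845293e-04 + 2.065754e-04 + 1.535818e-04 + 1.165432e-04 + 9.002686e-05
     = 6.38527
Step 3: The full series sum_(k>=1) 5.9*1/k^4 converges (p-series with p = 4 > 1; a constant multiple of a convergent series converges).
Step 4: Fix eps > 0. Since sum_k m(|f_k - f| > eps) < infinity, the Borel-Cantelli lemma gives
        m(limsup_k {|f_k - f| > eps}) = 0, i.e. for a.e. x, |f_k(x) - f(x)| <= eps for all large k.
        Applying this with eps = 1/j for j = 1, 2, ... and intersecting the countably many full-measure sets,
        for a.e. x we get limsup_k |f_k(x) - f(x)| <= 1/j for every j, hence f_k -> f almost everywhere.
Conclusion: series converges; Borel-Cantelli yields f_k -> f a.e.


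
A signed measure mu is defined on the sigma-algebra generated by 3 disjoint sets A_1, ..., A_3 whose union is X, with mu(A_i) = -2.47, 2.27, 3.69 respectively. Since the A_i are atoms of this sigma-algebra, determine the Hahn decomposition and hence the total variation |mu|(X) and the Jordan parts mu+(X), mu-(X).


Step 1: Every measurable set is a union of atoms (the cells / points), so a Hahn decomposition is
  obtained by grouping atoms by sign: P = union of atoms with mu > 0, N = union of the remaining atoms.
  Atoms in P (indices): 2, 3;  atoms in N (indices): 1
  Positive values: 2.27, 3.69
  Negative values: -2.47
Step 2: mu+(X) = mu(P) = sum of positive atom values = 5.96
Step 3: mu-(X) = -mu(N) = sum of |negative atom values| = 2.47
Step 4: |mu|(X) = mu+(X) + mu-(X) = 5.96 + 2.47 = 8.43


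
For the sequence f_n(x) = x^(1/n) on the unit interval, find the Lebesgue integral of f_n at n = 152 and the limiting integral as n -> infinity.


At n = 152: f_152(x) = x^(1/152).
Step 1: integral(x^(1/152), 0, 1) = [x^(1/152+1) / (1/152+1)] from 0 to 1
     = 1 / (1/152 + 1) = 1 / ((152+1)/152) = 152/(152+1)
     = 152/153 = 0.993464
Step 2: As n -> infinity, f_n(x) = x^(1/n) -> 1 for x in (0,1], and f_n is increasing in n.
By MCT, lim_n integral(f_n) = integral(lim_n f_n) = integral(1, 0, 1) = 1.
Step 3: Verify convergence: 152/153 = 0.993464 -> 1


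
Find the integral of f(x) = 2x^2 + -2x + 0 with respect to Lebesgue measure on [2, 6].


The Lebesgue integral of a Riemann-integrable function agrees with the Riemann integral.
Antiderivative F(x) = (2/3)x^3 + (-2/2)x^2 + 0x
F(6) = (2/3)*6^3 + (-2/2)*6^2 + 0*6
     = (2/3)*216 + (-2/2)*36 + 0*6
     = 144 + -36 + 0
     = 108
F(2) = 1.333333
Integral = F(6) - F(2) = 108 - 1.333333 = 106.666667


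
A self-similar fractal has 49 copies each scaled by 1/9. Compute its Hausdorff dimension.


For a self-similar set with N copies scaled by 1/r:
dim_H = log(N)/log(r) = log(49)/log(9)
= 3.89182/2.197225
= 1.771244


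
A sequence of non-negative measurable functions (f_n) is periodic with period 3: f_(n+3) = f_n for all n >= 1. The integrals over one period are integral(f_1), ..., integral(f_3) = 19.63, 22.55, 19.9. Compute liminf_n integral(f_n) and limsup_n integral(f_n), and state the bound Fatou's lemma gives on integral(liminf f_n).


The sequence (integral(f_n)) is periodic with period 3, repeating the values 19.63, 22.55, 19.9 indefinitely.
Step 1: For a periodic sequence, every tail (a_m, a_(m+1), ...) contains all 3 period values infinitely often.
Step 2: Hence inf of every tail = min of the period values = min(19.63, 22.55, 19.9) = 19.63.
        liminf_n integral(f_n) = sup over m of (inf of tail from m) = 19.63.
Step 3: Similarly sup of every tail = max of the period values = 22.55.
        limsup_n integral(f_n) = 22.55.
Step 4: Fatou's lemma: integral(liminf_n f_n) <= liminf_n integral(f_n) = 19.63.
        So the integral of the pointwise liminf is at most 19.63.


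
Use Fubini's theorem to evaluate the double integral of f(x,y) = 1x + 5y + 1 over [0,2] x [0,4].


By Fubini, integrate in x first, then y.
Step 1: Fix y, integrate over x in [0,2]:
  integral(1x + 5y + 1, x=0..2)
  = 1*(2^2 - 0^2)/2 + (5y + 1)*(2 - 0)
  = 2 + (5y + 1)*2
  = 2 + 10y + 2
  = 4 + 10y
Step 2: Integrate over y in [0,4]:
  integral(4 + 10y, y=0..4)
  = 4*4 + 10*(4^2 - 0^2)/2
  = 16 + 80
  = 96


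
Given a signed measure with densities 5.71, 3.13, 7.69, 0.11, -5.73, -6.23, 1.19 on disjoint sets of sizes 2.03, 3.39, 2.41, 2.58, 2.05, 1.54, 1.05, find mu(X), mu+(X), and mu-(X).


Step 1: Compute signed measure on each set:
  Set 1: 5.71 * 2.03 = 11.5913
  Set 2: 3.13 * 3.39 = 10.6107
  Set 3: 7.69 * 2.41 = 18.5329
  Set 4: 0.11 * 2.58 = 0.2838
  Set 5: -5.73 * 2.05 = -11.7465
  Set 6: -6.23 * 1.54 = -9.5942
  Set 7: 1.19 * 1.05 = 1.2495
Step 2: Total signed measure = (11.5913) + (10.6107) + (18.5329) + (0.2838) + (-11.7465) + (-9.5942) + (1.2495)
     = 20.9275
Step 3: Positive part mu+(X) = sum of positive contributions = 42.2682
Step 4: Negative part mu-(X) = |sum of negative contributions| = 21.3407


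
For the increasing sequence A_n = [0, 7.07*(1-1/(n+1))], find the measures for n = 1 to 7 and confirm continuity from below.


By continuity of measure from below: if A_n increases to A, then m(A_n) -> m(A).
Here A = [0, 7.07], so m(A) = 7.07
Step 1: a_1 = 7.07*(1 - 1/2) = 3.535, m(A_1) = 3.535
Step 2: a_2 = 7.07*(1 - 1/3) = 4.7133, m(A_2) = 4.7133
Step 3: a_3 = 7.07*(1 - 1/4) = 5.3025, m(A_3) = 5.3025
Step 4: a_4 = 7.07*(1 - 1/5) = 5.656, m(A_4) = 5.656
Step 5: a_5 = 7.07*(1 - 1/6) = 5.8917, m(A_5) = 5.8917
Step 6: a_6 = 7.07*(1 - 1/7) = 6.06, m(A_6) = 6.06
Step 7: a_7 = 7.07*(1 - 1/8) = 6.1863, m(A_7) = 6.1863
Limit: m(A_n) -> m([0,7.07]) = 7.07


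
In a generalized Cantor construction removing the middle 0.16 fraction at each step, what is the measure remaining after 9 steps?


Step 1: At each step, fraction remaining = 1 - 0.16 = 0.84
Step 2: After 9 steps, measure = (0.84)^9
Result = 0.208216


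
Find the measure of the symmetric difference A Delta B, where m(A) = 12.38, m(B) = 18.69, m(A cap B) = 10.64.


m(A Delta B) = m(A) + m(B) - 2*m(A n B)
= 12.38 + 18.69 - 2*10.64
= 12.38 + 18.69 - 21.28
= 9.79


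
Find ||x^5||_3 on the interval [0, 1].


Step 1: ||f||_3 = (integral_0^1 |x^5|^3 dx)^(1/3)
     = (integral_0^1 x^15 dx)^(1/3)
Step 2: integral_0^1 x^15 dx = [x^16/(16)] from 0 to 1 = 1^16/16
     = 1/16 = 0.0625
Step 3: ||f||_3 = (0.0625)^(1/3) = 0.39685


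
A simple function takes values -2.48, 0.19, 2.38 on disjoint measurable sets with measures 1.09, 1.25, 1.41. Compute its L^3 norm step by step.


Step 1: Compute |f_i|^3 for each value:
  |-2.48|^3 = 15.252992
  |0.19|^3 = 0.006859
  |2.38|^3 = 13.481272
Step 2: Multiply by measures and sum:
  15.252992 * 1.09 = 16.625761
  0.006859 * 1.25 = 0.008574
  13.481272 * 1.41 = 19.008594
Sum = 16.625761 + 0.008574 + 19.008594 = 35.642929
Step 3: Take the p-th root:
||f||_3 = (35.642929)^(1/3) = 3.290974


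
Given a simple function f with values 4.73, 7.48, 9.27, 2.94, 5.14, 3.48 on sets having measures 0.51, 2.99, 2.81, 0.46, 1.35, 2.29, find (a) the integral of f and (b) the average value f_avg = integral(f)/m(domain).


Step 1: Integral = sum(value_i * measure_i)
= 4.73*0.51 + 7.48*2.99 + 9.27*2.81 + 2.94*0.46 + 5.14*1.35 + 3.48*2.29
= 2.4123 + 22.3652 + 26.0487 + 1.3524 + 6.939 + 7.9692
= 67.0868
Step 2: Total measure of domain = 0.51 + 2.99 + 2.81 + 0.46 + 1.35 + 2.29 = 10.41
Step 3: Average value = 67.0868 / 10.41 = 6.444457


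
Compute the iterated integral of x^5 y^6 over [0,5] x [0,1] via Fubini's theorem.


By Fubini's theorem, the double integral factors as a product of single integrals:
Step 1: integral_0^5 x^5 dx = [x^6/6] from 0 to 5
     = 5^6/6 = 2604.166667
Step 2: integral_0^1 y^6 dy = [y^7/7] from 0 to 1
     = 1^7/7 = 0.142857
Step 3: Double integral = 2604.166667 * 0.142857 = 372.02381


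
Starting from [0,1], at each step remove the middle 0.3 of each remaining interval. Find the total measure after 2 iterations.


Step 1: At each step, fraction remaining = 1 - 0.3 = 0.7
Step 2: After 2 steps, measure = (0.7)^2
Step 3: Computing the power step by step:
  After step 1: 0.7
  After step 2: 0.49
Result = 0.49


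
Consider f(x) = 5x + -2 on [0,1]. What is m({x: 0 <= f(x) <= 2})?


f^(-1)([0, 2]) = {x : 0 <= 5x + -2 <= 2}
Solving: (0 - -2)/5 <= x <= (2 - -2)/5
= [0.4, 0.8]
Intersecting with [0,1]: [0.4, 0.8]
Measure = 0.8 - 0.4 = 0.4


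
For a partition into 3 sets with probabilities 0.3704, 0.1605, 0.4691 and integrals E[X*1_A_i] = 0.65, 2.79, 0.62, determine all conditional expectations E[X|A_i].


For each cell A_i: E[X|A_i] = E[X*1_A_i] / P(A_i)
Step 1: E[X|A_1] = 0.65 / 0.3704 = 1.75486
Step 2: E[X|A_2] = 2.79 / 0.1605 = 17.383178
Step 3: E[X|A_3] = 0.62 / 0.4691 = 1.32168
Verification: E[X] = sum E[X*1_A_i] = 0.65 + 2.79 + 0.62 = 4.06


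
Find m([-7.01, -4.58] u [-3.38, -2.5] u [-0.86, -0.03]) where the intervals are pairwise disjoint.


For pairwise disjoint intervals, m(union) = sum of lengths.
= (-4.58 - -7.01) + (-2.5 - -3.38) + (-0.03 - -0.86)
= 2.43 + 0.88 + 0.83
= 4.14


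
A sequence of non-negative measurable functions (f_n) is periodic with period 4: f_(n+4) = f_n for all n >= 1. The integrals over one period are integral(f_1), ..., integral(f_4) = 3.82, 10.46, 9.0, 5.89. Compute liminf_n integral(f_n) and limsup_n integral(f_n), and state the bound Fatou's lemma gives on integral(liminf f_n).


The sequence (integral(f_n)) is periodic with period 4, repeating the values 3.82, 10.46, 9.0, 5.89 indefinitely.
Step 1: For a periodic sequence, every tail (a_m, a_(m+1), ...) contains all 4 period values infinitely often.
Step 2: Hence inf of every tail = min of the period values = min(3.82, 10.46, 9.0, 5.89) = 3.82.
        liminf_n integral(f_n) = sup over m of (inf of tail from m) = 3.82.
Step 3: Similarly sup of every tail = max of the period values = 10.46.
        limsup_n integral(f_n) = 10.46.
Step 4: Fatou's lemma: integral(liminf_n f_n) <= liminf_n integral(f_n) = 3.82.
        So the integral of the pointwise liminf is at most 3.82.


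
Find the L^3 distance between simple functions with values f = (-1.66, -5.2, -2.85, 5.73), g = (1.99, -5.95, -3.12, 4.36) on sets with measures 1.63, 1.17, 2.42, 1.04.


Step 1: Compute differences f_i - g_i:
  -1.66 - 1.99 = -3.65
  -5.2 - -5.95 = 0.75
  -2.85 - -3.12 = 0.27
  5.73 - 4.36 = 1.37
Step 2: Compute |diff|^3 * measure for each set:
  |-3.65|^3 * 1.63 = 48.627125 * 1.63 = 79.262214
  |0.75|^3 * 1.17 = 0.421875 * 1.17 = 0.493594
  |0.27|^3 * 2.42 = 0.019683 * 2.42 = 0.047633
  |1.37|^3 * 1.04 = 2.571353 * 1.04 = 2.674207
Step 3: Sum = 82.477647
Step 4: ||f-g||_3 = (82.477647)^(1/3) = 4.352901
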